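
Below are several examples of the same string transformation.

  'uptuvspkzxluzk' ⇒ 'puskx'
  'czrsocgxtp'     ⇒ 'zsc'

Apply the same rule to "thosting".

Each output is the input with this applied: keep every other character starting from the second (positions 2nd, 4th, 6th, ...), then delete the last 2 characters.
Starting from "thosting": after the first operation, "hsig"; after the second, "hs".

hs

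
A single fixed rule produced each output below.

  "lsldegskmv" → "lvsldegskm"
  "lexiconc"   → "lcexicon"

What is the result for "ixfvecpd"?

idxfvecp

Rule — swap the first and last characters, then move the last character to the front.
"ixfvecpd" → "dxfvecpi" → "idxfvecp".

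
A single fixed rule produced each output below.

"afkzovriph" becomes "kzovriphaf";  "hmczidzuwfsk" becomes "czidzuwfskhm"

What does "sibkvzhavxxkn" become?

The rule is to move the first 2 characters to the end (rotate left by 2).
Doing the same to "sibkvzhavxxkn": "bkvzhavxxknsi".

bkvzhavxxknsi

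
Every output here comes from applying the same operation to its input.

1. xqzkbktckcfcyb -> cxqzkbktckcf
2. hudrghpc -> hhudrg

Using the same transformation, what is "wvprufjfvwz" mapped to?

vwvprufjf

The pattern: delete the last 2 characters, then move the last character to the front.
For "wvprufjfvwz", step one produces "wvprufjfv"; step two turns that into "vwvprufjf".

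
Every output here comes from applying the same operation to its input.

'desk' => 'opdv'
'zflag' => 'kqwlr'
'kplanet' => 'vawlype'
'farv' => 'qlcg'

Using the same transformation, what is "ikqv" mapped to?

What's happening: shift every letter 11 places forward in the alphabet (wrapping around).
On "ikqv" that produces "tvbg".

tvbg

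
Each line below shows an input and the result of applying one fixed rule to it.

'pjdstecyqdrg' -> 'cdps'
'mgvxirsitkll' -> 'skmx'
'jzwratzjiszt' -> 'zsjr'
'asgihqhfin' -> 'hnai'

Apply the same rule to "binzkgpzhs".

The rule is to keep one character in every 3, starting at position 1 (positions 1st, 4th, 7th, ...), then swap the front and back halves of the string.
Starting from "binzkgpzhs": after the first operation, "bzps"; after the second, "psbz".

psbz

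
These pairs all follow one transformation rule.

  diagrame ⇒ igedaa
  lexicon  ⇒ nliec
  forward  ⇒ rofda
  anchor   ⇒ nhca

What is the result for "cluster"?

srlec

Looking at the pairs, the operation is to sort the characters into reverse alphabetical order, then delete the first 2 characters.
"cluster" → "utsrlec" → "srlec".
(Check on "anchor": → "ronhca" → "nhca" ✓)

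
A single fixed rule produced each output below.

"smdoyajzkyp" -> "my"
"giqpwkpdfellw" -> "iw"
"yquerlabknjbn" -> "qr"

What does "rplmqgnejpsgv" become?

In each case the input is transformed by: keep one character in every 3, starting at position 2 (positions 2nd, 5th, 8th, ...), then delete the last 2 characters.
Working it through for "rplmqgnejpsgv": intermediate "pqes", final "pq".

pq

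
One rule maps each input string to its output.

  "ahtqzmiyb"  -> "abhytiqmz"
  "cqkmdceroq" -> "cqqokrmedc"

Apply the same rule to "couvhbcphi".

What's happening: take characters alternately from the front and the back (1st, last, 2nd, 2nd-last, ...).
Applying that to "couvhbcphi" gives "ciohupvchb".

ciohupvchb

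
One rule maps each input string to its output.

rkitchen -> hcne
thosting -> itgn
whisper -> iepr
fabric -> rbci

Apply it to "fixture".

The rule is to swap each adjacent pair of characters (1↔2, 3↔4, ...), then keep only the last 4 characters.
"fixture" → "xrue".
(Check on "thosting": → "htsoitgn" → "itgn" ✓)

xrue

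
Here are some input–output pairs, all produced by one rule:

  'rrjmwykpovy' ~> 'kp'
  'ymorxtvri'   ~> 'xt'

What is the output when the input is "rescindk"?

Looking at the pairs, the operation is to move the last 3 characters to the front (rotate right by 3), then keep only the last 2 characters.
Starting from "rescindk": after the first operation, "ndkresci"; after the second, "ci".

ci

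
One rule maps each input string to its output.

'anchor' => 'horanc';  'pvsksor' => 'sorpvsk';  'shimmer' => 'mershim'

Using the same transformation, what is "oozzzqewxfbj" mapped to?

What's happening: move the last 3 characters to the front (rotate right by 3).
So "oozzzqewxfbj" becomes "fbjoozzzqewx".

fbjoozzzqewx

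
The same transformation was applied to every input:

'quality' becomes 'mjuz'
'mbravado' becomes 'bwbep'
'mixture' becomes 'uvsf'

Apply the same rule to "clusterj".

tufsk

Looking at the pairs, the operation is to shift every letter 1 place forward in the alphabet (wrapping around), then delete the first 3 characters.
For "clusterj", step one produces "dmvtufsk"; step two turns that into "tufsk".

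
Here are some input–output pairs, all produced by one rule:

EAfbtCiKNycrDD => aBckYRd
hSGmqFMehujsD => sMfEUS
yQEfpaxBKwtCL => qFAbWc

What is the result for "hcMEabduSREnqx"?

CeBUrNX

Rule — keep every other character starting from the second (positions 2nd, 4th, 6th, ...), then flip the case of every letter.
For "hcMEabduSREnqx", step one produces "cEbuRnx"; step two turns that into "CeBUrNX".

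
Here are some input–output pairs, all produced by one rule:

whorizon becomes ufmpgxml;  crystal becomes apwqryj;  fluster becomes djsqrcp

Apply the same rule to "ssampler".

Looking at the pairs, the operation is to shift every letter 2 places backward in the alphabet (wrapping around).
"ssampler" → "qqyknjcp".

qqyknjcp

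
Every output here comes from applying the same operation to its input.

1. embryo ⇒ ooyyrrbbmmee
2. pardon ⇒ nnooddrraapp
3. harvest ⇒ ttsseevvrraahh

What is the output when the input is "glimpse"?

What's happening: reverse the string, then double every character.
Starting from "glimpse": after the first operation, "espmilg"; after the second, "eessppmmiillgg".

eessppmmiillgg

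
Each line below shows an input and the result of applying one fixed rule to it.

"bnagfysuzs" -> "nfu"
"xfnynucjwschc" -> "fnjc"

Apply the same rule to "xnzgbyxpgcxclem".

Rule — keep one character in every 3, starting at position 2 (positions 2nd, 5th, 8th, ...).
"xnzgbyxpgcxclem" → "nbpxe".

nbpxe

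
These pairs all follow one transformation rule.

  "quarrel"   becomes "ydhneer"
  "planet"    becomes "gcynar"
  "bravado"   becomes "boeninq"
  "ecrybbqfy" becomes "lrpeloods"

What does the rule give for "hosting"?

tubfgva

Each output is the input with this applied: move the last character to the front, then shift every letter 13 places forward in the alphabet (wrapping around) — i.e. ROT13.
Applying both steps to "hosting": "ghostin", then "tubfgva".
(Check on "planet": → "tplane" → "gcynar" ✓)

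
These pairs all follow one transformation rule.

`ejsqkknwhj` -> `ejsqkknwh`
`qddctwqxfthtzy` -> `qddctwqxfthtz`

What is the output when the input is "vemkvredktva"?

What's happening: delete the last character.
"vemkvredktva" → "vemkvredktv".

vemkvredktv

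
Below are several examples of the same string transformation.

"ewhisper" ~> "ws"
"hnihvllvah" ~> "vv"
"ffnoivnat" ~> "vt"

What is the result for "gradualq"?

ur

In each case the input is transformed by: sort the characters into reverse alphabetical order, then keep only the first 2 characters.
"gradualq" → "urqlgdaa" → "ur".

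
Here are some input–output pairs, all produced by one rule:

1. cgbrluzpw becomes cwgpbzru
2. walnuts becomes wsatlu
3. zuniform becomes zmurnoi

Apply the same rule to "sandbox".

Looking at the pairs, the operation is to take characters alternately from the front and the back (1st, last, 2nd, 2nd-last, ...), then delete the last character.
Applying both steps to "sandbox": "sxaonbd", then "sxaonb".

sxaonb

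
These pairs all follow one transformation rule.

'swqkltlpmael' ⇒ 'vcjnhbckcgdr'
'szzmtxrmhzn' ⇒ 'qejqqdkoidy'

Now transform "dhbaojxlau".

What's happening: shift every letter 9 places backward in the alphabet (wrapping around), then move the last 2 characters to the front (rotate right by 2).
Doing the same to "dhbaojxlau": "rluysrfaoc".

rluysrfaoc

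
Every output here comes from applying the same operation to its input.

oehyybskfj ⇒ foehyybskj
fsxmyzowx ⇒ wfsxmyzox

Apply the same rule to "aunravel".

The pattern: move the last character to the front, then swap the first and last characters.
For "aunravel", step one produces "launrave"; step two turns that into "eaunravl".

eaunravl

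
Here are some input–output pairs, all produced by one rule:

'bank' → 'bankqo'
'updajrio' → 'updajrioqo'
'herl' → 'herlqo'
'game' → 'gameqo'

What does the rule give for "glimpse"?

The rule is to append "qo".
Doing the same to "glimpse": "glimpseqo".

glimpseqo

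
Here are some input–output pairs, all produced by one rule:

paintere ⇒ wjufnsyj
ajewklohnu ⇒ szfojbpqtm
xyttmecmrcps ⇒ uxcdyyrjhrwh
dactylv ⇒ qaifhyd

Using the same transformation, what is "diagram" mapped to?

Each output is the input with this applied: move the last 2 characters to the front (rotate right by 2), then shift every letter 5 places forward in the alphabet (wrapping around).
Starting from "diagram": after the first operation, "amdiagr"; after the second, "frinflw".

frinflw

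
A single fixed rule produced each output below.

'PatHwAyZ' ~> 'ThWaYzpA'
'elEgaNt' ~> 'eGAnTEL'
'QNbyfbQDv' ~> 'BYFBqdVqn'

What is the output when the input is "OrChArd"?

Looking at the pairs, the operation is to flip the case of every letter, then move the first 2 characters to the end (rotate left by 2).
Starting from "OrChArd": after the first operation, "oRcHaRD"; after the second, "cHaRDoR".
(Check on "QNbyfbQDv": → "qnBYFBqdV" → "BYFBqdVqn" ✓)

cHaRDoR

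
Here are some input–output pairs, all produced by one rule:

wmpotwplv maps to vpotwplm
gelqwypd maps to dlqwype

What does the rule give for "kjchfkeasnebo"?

ochfkeasnebj

Each output is the input with this applied: delete the first character, then swap the first and last characters.
For "kjchfkeasnebo", step one produces "jchfkeasnebo"; step two turns that into "ochfkeasnebj".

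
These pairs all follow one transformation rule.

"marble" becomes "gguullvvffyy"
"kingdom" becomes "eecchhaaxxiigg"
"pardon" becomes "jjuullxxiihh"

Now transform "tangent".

In each case the input is transformed by: shift every letter 6 places backward in the alphabet (wrapping around), then double every character.
On "tangent": the first step gives "nuhayhn", and the second then gives "nnuuhhaayyhhnn".

nnuuhhaayyhhnn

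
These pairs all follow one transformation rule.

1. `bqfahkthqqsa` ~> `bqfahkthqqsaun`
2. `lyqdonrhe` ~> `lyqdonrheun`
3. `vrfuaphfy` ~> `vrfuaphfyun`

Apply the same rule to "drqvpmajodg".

Looking at the pairs, the operation is to append "un".
For "drqvpmajodg" the result is "drqvpmajodgun".

drqvpmajodgun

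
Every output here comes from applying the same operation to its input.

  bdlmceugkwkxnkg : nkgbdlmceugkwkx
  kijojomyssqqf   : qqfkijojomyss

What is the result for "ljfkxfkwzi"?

wziljfkxfk

In each case the input is transformed by: move the last 3 characters to the front (rotate right by 3).
Doing the same to "ljfkxfkwzi": "wziljfkxfk".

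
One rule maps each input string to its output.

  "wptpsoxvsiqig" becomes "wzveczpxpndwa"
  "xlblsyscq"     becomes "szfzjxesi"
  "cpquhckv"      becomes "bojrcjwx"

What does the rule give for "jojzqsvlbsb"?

Rule — move the first 3 characters to the end (rotate left by 3), then shift every letter 7 places forward in the alphabet (wrapping around).
Working it through for "jojzqsvlbsb": intermediate "zqsvlbsbjoj", final "gxzcsiziqvq".

gxzcsiziqvq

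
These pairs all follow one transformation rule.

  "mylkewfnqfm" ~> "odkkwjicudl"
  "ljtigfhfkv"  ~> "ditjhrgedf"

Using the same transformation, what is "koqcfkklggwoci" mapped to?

Each output is the input with this applied: move the last 3 characters to the front (rotate right by 3), then shift every letter 2 places backward in the alphabet (wrapping around).
"koqcfkklggwoci" → "ocikoqcfkklggw" → "magimoadiijeeu".

magimoadiijeeu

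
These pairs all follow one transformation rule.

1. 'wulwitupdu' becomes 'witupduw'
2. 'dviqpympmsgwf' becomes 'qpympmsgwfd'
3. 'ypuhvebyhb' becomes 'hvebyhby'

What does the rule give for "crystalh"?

What's happening: move the first 3 characters to the end (rotate left by 3), then delete the last 2 characters.
Applying both steps to "crystalh": "stalhcry", then "stalhc".

stalhc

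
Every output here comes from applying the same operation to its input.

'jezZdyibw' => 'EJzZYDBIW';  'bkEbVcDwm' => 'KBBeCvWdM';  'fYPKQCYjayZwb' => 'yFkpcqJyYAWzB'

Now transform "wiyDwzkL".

IWdYZWlK

The rule is to swap each adjacent pair of characters (1↔2, 3↔4, ...), then flip the case of every letter.
"wiyDwzkL" → "iwDyzwLk" → "IWdYZWlK".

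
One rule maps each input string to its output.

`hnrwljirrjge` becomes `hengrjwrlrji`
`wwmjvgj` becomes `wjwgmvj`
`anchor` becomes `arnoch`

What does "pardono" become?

The transformation: take characters alternately from the front and the back (1st, last, 2nd, 2nd-last, ...).
Doing the same to "pardono": "poanrod".

poanrod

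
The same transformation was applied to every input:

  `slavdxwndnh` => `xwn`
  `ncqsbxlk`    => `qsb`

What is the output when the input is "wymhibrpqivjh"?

The pattern: move the last 3 characters to the front (rotate right by 3), then keep only the last 3 characters.
"wymhibrpqivjh" → "vjhwymhibrpqi" → "pqi".

pqi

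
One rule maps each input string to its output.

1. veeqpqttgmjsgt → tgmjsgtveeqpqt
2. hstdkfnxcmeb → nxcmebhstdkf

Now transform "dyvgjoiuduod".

iuduoddyvgjo

In each case the input is transformed by: swap the front and back halves of the string.
For "dyvgjoiuduod" the result is "iuduoddyvgjo".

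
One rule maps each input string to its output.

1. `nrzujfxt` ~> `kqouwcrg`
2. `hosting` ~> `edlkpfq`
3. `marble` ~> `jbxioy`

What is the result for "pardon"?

The rule is to take characters alternately from the front and the back (1st, last, 2nd, 2nd-last, ...), then shift every letter 3 places backward in the alphabet (wrapping around).
Applying both steps to "pardon": "pnaord", then "mkxloa".

mkxloa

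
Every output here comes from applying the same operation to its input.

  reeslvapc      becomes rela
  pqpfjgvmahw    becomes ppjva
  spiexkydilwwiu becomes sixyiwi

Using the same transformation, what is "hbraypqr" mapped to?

hryq

In each case the input is transformed by: delete the last character, then keep every other character starting from the first (positions 1st, 3rd, 5th, ...).
For "hbraypqr", step one produces "hbraypq"; step two turns that into "hryq".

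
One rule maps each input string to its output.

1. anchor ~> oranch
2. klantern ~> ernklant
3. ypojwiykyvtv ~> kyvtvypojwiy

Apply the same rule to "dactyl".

What's happening: move the first character to the end, then swap the front and back halves of the string.
On "dactyl": the first step gives "actyld", and the second then gives "yldact".

yldact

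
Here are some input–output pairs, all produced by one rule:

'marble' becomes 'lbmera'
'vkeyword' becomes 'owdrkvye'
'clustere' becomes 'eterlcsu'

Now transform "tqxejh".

jethxq

Looking at the pairs, the operation is to swap the front and back halves of the string, then swap each adjacent pair of characters (1↔2, 3↔4, ...).
For "tqxejh", step one produces "ejhtqx"; step two turns that into "jethxq".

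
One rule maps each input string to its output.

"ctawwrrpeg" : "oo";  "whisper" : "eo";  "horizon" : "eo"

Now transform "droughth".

aoee

Looking at the pairs, the operation is to shift every letter 3 places backward in the alphabet (wrapping around), then keep only the vowels.
Starting from "droughth": after the first operation, "aolrdeqe"; after the second, "aoee".
(Check on "horizon": → "elofwlk" → "eo" ✓)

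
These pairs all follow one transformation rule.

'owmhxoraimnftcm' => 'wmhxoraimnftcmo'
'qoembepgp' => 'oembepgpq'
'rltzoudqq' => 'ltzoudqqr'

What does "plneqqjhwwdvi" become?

lneqqjhwwdvip

What's happening: move the first character to the end.
Applying that to "plneqqjhwwdvi" gives "lneqqjhwwdvip".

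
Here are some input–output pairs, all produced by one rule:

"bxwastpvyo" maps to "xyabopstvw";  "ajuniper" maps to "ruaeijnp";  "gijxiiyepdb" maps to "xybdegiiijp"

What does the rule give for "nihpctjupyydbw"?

Each output is the input with this applied: sort the characters into alphabetical order, then move the last 2 characters to the front (rotate right by 2).
Starting from "nihpctjupyydbw": after the first operation, "bcdhijnpptuwyy"; after the second, "yybcdhijnpptuw".

yybcdhijnpptuw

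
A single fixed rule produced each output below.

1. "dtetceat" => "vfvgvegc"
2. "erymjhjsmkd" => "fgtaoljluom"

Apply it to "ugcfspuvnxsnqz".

bwiehurwxpzups

The transformation: shift every letter 2 places forward in the alphabet (wrapping around), then move the last character to the front.
"ugcfspuvnxsnqz" → "bwiehurwxpzups".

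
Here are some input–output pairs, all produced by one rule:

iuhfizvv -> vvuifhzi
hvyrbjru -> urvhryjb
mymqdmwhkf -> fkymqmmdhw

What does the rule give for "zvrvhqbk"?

kbvzvrqh

The transformation: swap each adjacent pair of characters (1↔2, 3↔4, ...), then move the last 2 characters to the front (rotate right by 2).
For "zvrvhqbk" the result is "kbvzvrqh".
(Check on "mymqdmwhkf": → "ymqmmdhwfk" → "fkymqmmdhw" ✓)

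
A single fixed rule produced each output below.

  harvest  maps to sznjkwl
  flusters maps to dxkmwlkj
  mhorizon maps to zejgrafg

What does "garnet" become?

The rule is to shift every letter 8 places backward in the alphabet (wrapping around), then swap each adjacent pair of characters (1↔2, 3↔4, ...).
Working it through for "garnet": intermediate "ysjfwl", final "syfjlw".

syfjlw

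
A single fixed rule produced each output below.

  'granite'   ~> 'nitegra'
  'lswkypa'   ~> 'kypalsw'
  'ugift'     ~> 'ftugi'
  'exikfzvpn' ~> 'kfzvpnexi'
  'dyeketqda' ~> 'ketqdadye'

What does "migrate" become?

ratemig

The rule is to move the first 3 characters to the end (rotate left by 3).
For "migrate" the result is "ratemig".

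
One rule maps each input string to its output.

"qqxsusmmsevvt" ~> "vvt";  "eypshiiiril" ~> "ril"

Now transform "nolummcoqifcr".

What's happening: keep only the last 3 characters.
Applying that to "nolummcoqifcr" gives "fcr".

fcr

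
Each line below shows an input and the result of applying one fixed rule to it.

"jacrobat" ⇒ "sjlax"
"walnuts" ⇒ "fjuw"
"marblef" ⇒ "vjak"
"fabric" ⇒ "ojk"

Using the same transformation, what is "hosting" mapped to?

qxbc

Each output is the input with this applied: shift every letter 9 places forward in the alphabet (wrapping around), then delete the last 3 characters.
On "hosting": the first step gives "qxbcrwp", and the second then gives "qxbc".
(Check on "marblef": → "vjakuno" → "vjak" ✓)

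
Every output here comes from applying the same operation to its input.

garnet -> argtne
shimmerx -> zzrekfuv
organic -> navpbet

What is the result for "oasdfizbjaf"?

qsvmownsbnf

The transformation: move the first 3 characters to the end (rotate left by 3), then shift every letter 13 places forward in the alphabet (wrapping around) — i.e. ROT13.
Working it through for "oasdfizbjaf": intermediate "dfizbjafoas", final "qsvmownsbnf".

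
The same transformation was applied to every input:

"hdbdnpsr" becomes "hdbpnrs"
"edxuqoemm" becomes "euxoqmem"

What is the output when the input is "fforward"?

What's happening: swap each adjacent pair of characters (1↔2, 3↔4, ...), then delete the first character.
Starting from "fforward": after the first operation, "ffroawdr"; after the second, "froawdr".

froawdr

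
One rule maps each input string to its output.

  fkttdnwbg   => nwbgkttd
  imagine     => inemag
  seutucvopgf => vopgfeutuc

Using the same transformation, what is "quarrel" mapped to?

In each case the input is transformed by: delete the first character, then swap the front and back halves of the string.
For "quarrel", step one produces "uarrel"; step two turns that into "reluar".

reluar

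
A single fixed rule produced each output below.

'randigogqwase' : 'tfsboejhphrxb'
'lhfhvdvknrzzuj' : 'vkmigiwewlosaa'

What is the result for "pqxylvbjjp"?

kqqryzmwck

In each case the input is transformed by: shift every letter 1 place forward in the alphabet (wrapping around), then move the last 2 characters to the front (rotate right by 2).
Applying both steps to "pqxylvbjjp": "qryzmwckkq", then "kqqryzmwck".
(Check on "randigogqwase": → "sboejhphrxbtf" → "tfsboejhphrxb" ✓)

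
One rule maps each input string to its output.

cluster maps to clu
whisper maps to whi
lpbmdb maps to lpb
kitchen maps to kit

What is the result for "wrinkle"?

The rule is to keep only the first 3 characters.
So "wrinkle" becomes "wri".

wri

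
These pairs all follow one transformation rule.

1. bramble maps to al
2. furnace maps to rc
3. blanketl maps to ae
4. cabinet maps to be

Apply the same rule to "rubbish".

Looking at the pairs, the operation is to keep one character in every 3, starting at position 3 (positions 3rd, 6th, 9th, ...).
"rubbish" → "bs".

bs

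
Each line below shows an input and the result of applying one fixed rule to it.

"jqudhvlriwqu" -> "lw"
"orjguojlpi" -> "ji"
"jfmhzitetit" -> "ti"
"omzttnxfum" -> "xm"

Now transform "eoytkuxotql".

xq

The rule is to keep one character in every 3, starting at position 1 (positions 1st, 4th, 7th, ...), then keep only the last 2 characters.
"eoytkuxotql" → "xq".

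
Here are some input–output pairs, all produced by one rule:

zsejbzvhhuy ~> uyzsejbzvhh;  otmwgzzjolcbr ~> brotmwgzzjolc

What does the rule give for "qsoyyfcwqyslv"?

The rule is to move the last 2 characters to the front (rotate right by 2).
For "qsoyyfcwqyslv" the result is "lvqsoyyfcwqys".

lvqsoyyfcwqys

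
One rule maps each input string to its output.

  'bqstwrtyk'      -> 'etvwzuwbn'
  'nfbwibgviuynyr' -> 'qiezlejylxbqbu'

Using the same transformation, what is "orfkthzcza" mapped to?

The pattern: shift every letter 3 places forward in the alphabet (wrapping around).
"orfkthzcza" → "ruinwkcfcd".

ruinwkcfcd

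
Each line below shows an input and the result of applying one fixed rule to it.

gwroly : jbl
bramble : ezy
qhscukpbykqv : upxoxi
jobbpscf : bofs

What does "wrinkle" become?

eay

The transformation: shift every letter 13 places forward in the alphabet (wrapping around) — i.e. ROT13, then keep every other character starting from the second (positions 2nd, 4th, 6th, ...).
Working it through for "wrinkle": intermediate "jevaxyr", final "eay".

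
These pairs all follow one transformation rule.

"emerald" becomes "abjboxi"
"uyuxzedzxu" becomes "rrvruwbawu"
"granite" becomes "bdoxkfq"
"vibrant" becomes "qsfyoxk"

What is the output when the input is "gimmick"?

Looking at the pairs, the operation is to shift every letter 3 places backward in the alphabet (wrapping around), then move the last character to the front.
For "gimmick", step one produces "dfjjfzh"; step two turns that into "hdfjjfz".

hdfjjfz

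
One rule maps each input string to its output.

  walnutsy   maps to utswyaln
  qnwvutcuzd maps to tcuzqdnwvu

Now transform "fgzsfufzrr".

The transformation: swap the first and last characters, then swap the front and back halves of the string.
So "fgzsfufzrr" becomes "ufzrfrgzsf".

ufzrfrgzsf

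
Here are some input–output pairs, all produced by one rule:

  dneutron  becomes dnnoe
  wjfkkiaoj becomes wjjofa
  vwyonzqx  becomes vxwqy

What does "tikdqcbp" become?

The rule is to take characters alternately from the front and the back (1st, last, 2nd, 2nd-last, ...), then delete the last 3 characters.
"tikdqcbp" → "tpibkcdq" → "tpibk".

tpibk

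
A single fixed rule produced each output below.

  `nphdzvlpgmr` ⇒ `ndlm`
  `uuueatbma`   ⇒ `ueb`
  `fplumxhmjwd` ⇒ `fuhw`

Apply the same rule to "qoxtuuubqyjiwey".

qtuyw

In each case the input is transformed by: keep one character in every 3, starting at position 1 (positions 1st, 4th, 7th, ...).
Applying that to "qoxtuuubqyjiwey" gives "qtuyw".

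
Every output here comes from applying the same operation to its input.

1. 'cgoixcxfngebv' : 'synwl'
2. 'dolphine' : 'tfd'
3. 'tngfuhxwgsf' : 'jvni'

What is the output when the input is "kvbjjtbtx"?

What's happening: keep one character in every 3, starting at position 1 (positions 1st, 4th, 7th, ...), then shift every letter 10 places backward in the alphabet (wrapping around).
For "kvbjjtbtx" the result is "azr".
(Check on "tngfuhxwgsf": → "tfxs" → "jvni" ✓)

azr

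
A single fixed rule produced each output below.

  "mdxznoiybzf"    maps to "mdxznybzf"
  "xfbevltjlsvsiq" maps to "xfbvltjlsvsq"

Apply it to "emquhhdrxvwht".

mqhhdrxvwht

Each output is the input with this applied: remove every vowel.
So "emquhhdrxvwht" becomes "mqhhdrxvwht".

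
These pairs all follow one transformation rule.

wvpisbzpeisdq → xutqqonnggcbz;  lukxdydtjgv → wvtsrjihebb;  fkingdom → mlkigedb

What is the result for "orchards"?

The pattern: sort the characters into reverse alphabetical order, then shift every letter 2 places backward in the alphabet (wrapping around).
Applying both steps to "orchards": "srrohdca", then "qppmfbay".

qppmfbay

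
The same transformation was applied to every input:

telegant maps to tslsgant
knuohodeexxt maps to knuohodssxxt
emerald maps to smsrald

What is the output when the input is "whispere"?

whispsrs

The pattern: replace every "e" with "s".
Applying that to "whispere" gives "whispsrs".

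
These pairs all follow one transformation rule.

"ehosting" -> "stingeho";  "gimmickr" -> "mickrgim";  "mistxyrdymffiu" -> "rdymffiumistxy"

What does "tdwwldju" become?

Each output is the input with this applied: swap the front and back halves of the string, then move the last character to the front.
For "tdwwldju" the result is "wldjutdw".

wldjutdw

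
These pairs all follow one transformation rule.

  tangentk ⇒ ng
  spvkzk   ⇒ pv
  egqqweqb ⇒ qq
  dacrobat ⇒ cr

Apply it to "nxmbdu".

xm

The pattern: swap the front and back halves of the string, then keep only the last 2 characters.
Starting from "nxmbdu": after the first operation, "bdunxm"; after the second, "xm".
(Check on "tangentk": → "entktang" → "ng" ✓)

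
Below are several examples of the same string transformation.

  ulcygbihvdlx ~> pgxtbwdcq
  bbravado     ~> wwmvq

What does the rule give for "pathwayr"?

kvocr

The transformation: shift every letter 5 places backward in the alphabet (wrapping around), then delete the last 3 characters.
Applying both steps to "pathwayr": "kvocrvtm", then "kvocr".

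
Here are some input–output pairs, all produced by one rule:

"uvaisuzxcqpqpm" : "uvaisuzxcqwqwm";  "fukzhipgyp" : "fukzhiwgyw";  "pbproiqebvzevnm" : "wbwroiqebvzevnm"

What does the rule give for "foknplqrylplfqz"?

The rule is to replace every "p" with "w".
For "foknplqrylplfqz" the result is "foknwlqrylwlfqz".

foknwlqrylwlfqz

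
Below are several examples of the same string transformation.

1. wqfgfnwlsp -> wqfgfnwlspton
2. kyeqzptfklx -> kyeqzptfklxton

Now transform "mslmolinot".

The rule is to append "ton".
Doing the same to "mslmolinot": "mslmolinotton".

mslmolinotton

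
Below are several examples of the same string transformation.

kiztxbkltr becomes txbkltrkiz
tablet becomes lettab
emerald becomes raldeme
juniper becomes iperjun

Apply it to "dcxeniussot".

eniussotdcx

What's happening: move the first 3 characters to the end (rotate left by 3).
So "dcxeniussot" becomes "eniussotdcx".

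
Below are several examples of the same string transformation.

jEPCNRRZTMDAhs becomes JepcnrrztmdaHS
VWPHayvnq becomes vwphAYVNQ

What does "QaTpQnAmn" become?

qAtPqNaMN

Looking at the pairs, the operation is to flip the case of every letter.
So "QaTpQnAmn" becomes "qAtPqNaMN".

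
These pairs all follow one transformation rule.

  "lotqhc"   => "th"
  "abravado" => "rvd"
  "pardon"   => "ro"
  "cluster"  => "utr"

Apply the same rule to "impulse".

ple

Looking at the pairs, the operation is to keep every other character starting from the first (positions 1st, 3rd, 5th, ...), then delete the first character.
Starting from "impulse": after the first operation, "iple"; after the second, "ple".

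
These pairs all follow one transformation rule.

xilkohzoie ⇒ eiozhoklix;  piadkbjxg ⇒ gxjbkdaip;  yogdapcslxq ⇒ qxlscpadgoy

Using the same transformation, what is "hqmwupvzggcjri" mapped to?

The pattern: reverse the string.
For "hqmwupvzggcjri" the result is "irjcggzvpuwmqh".

irjcggzvpuwmqh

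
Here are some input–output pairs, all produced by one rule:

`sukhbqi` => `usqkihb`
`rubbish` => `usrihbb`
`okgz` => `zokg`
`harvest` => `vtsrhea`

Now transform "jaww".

wwja

Rule — sort the characters into reverse alphabetical order.
For "jaww" the result is "wwja".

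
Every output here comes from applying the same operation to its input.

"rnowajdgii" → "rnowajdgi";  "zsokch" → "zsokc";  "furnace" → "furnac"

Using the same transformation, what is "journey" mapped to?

journe

Looking at the pairs, the operation is to delete the last character.
On "journey" that produces "journe".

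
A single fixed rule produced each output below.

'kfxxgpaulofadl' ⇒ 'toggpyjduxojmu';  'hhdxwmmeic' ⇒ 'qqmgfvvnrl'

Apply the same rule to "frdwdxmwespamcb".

The pattern: shift every letter 9 places forward in the alphabet (wrapping around).
"frdwdxmwespamcb" → "oamfmgvfnbyjvlk".

oamfmgvfnbyjvlk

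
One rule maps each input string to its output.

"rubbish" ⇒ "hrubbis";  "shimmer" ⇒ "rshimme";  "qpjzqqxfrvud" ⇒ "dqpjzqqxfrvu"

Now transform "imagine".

eimagin

Rule — move the last character to the front.
So "imagine" becomes "eimagin".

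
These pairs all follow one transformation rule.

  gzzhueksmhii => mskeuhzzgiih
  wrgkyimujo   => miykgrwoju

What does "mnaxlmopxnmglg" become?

mnxpomlxanmglg

Each output is the input with this applied: reverse the string, then move the first 3 characters to the end (rotate left by 3).
"mnaxlmopxnmglg" → "mnxpomlxanmglg".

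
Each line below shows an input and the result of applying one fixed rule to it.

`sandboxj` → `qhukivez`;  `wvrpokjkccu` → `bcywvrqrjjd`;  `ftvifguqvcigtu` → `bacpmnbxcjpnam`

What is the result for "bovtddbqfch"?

ovcakkixmji

The transformation: shift every letter 7 places forward in the alphabet (wrapping around), then swap the first and last characters.
For "bovtddbqfch", step one produces "ivcakkixmjo"; step two turns that into "ovcakkixmji".
(Check on "wvrpokjkccu": → "dcywvrqrjjb" → "bcywvrqrjjd" ✓)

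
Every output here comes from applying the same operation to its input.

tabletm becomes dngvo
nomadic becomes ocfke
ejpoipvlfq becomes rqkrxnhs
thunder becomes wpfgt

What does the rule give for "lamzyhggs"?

In each case the input is transformed by: shift every letter 2 places forward in the alphabet (wrapping around), then delete the first 2 characters.
Starting from "lamzyhggs": after the first operation, "ncobajiiu"; after the second, "obajiiu".
(Check on "thunder": → "vjwpfgt" → "wpfgt" ✓)

obajiiu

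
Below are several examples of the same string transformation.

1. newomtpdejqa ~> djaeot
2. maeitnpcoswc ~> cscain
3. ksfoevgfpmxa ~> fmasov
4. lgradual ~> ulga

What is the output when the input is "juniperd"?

What's happening: keep every other character starting from the second (positions 2nd, 4th, 6th, ...), then swap the front and back halves of the string.
On "juniperd": the first step gives "uied", and the second then gives "edui".

edui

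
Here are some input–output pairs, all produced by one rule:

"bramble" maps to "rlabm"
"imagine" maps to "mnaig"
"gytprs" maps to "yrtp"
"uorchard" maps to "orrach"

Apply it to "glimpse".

The pattern: take characters alternately from the front and the back (1st, last, 2nd, 2nd-last, ...), then delete the first 2 characters.
"glimpse" → "gelsipm" → "lsipm".

lsipm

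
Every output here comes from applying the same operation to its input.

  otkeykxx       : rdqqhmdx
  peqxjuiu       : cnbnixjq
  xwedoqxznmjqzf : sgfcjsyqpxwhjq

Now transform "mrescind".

Each output is the input with this applied: swap the front and back halves of the string, then shift every letter 7 places backward in the alphabet (wrapping around).
For "mrescind" the result is "vbgwfkxl".

vbgwfkxl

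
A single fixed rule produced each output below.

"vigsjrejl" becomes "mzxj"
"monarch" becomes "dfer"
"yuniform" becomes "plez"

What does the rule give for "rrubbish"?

iils

The rule is to shift every letter 9 places backward in the alphabet (wrapping around), then keep only the first 4 characters.
"rrubbish" → "iilsszjy" → "iils".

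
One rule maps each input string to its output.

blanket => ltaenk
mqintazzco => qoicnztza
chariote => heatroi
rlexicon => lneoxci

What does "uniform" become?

nmirfo

The pattern: delete the first character, then take characters alternately from the front and the back (1st, last, 2nd, 2nd-last, ...).
Working it through for "uniform": intermediate "niform", final "nmirfo".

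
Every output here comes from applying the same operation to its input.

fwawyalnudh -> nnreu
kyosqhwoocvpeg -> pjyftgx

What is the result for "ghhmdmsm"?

yddd

In each case the input is transformed by: shift every letter 9 places backward in the alphabet (wrapping around), then keep every other character starting from the second (positions 2nd, 4th, 6th, ...).
Starting from "ghhmdmsm": after the first operation, "xyydudjd"; after the second, "yddd".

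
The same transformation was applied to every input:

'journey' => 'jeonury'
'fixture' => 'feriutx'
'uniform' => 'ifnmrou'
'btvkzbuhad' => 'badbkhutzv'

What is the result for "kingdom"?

gdkinmo

The transformation: sort the characters into alphabetical order, then swap each adjacent pair of characters (1↔2, 3↔4, ...).
Applying both steps to "kingdom": "dgikmno", then "gdkinmo".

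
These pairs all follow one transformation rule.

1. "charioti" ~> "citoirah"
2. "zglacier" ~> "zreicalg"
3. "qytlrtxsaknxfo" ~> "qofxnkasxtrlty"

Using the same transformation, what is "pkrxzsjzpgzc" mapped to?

The rule is to move the first character to the end, then reverse the string.
"pkrxzsjzpgzc" → "pczgpzjszxrk".
(Check on "charioti": → "hariotic" → "citoirah" ✓)

pczgpzjszxrk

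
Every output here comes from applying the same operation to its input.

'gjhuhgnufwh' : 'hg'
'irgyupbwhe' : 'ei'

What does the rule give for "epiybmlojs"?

se

Looking at the pairs, the operation is to move the last character to the front, then keep only the first 2 characters.
"epiybmlojs" → "sepiybmloj" → "se".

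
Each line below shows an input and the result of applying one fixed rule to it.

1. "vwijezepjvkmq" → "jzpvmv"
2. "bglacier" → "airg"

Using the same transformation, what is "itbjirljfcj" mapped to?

In each case the input is transformed by: move the first 2 characters to the end (rotate left by 2), then keep every other character starting from the second (positions 2nd, 4th, 6th, ...).
On "itbjirljfcj": the first step gives "bjirljfcjit", and the second then gives "jrjci".

jrjci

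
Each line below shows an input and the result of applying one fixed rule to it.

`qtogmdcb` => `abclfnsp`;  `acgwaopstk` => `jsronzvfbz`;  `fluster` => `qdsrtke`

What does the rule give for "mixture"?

Each output is the input with this applied: reverse the string, then shift every letter 1 place backward in the alphabet (wrapping around).
Working it through for "mixture": intermediate "erutxim", final "dqtswhl".

dqtswhl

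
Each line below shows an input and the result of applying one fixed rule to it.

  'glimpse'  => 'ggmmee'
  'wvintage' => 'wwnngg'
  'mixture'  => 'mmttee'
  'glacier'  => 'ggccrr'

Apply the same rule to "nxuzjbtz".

The rule is to keep one character in every 3, starting at position 1 (positions 1st, 4th, 7th, ...), then double every character.
Doing the same to "nxuzjbtz": "nnzztt".
(Check on "glimpse": → "gme" → "ggmmee" ✓)

nnzztt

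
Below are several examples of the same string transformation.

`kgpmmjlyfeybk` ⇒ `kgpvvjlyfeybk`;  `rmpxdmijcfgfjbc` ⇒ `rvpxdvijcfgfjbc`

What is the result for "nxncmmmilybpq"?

The rule is to replace every "m" with "v".
Doing the same to "nxncmmmilybpq": "nxncvvvilybpq".

nxncvvvilybpq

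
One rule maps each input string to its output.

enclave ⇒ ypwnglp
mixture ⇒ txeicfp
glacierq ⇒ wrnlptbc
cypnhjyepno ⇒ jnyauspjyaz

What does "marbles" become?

What's happening: swap each adjacent pair of characters (1↔2, 3↔4, ...), then shift every letter 11 places forward in the alphabet (wrapping around).
Starting from "marbles": after the first operation, "ambrels"; after the second, "lxmcpwd".

lxmcpwd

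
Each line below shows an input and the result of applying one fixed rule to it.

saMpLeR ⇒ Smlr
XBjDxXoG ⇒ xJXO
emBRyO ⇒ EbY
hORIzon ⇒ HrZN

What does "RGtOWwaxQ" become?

Each output is the input with this applied: keep every other character starting from the first (positions 1st, 3rd, 5th, ...), then flip the case of every letter.
For "RGtOWwaxQ", step one produces "RtWaQ"; step two turns that into "rTwAq".

rTwAq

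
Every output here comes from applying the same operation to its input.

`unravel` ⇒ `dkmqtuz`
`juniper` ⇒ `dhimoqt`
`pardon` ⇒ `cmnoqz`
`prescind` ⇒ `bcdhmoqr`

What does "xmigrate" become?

In each case the input is transformed by: shift every letter 1 place backward in the alphabet (wrapping around), then sort the characters into alphabetical order.
For "xmigrate", step one produces "wlhfqzsd"; step two turns that into "dfhlqswz".

dfhlqswz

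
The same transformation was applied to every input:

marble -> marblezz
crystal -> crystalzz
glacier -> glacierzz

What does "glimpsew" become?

glimpsewzz

Each output is the input with this applied: append "zz".
For "glimpsew" the result is "glimpsewzz".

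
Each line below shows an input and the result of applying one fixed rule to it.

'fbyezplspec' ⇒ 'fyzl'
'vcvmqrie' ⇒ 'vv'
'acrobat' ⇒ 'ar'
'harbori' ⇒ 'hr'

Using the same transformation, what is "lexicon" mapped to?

In each case the input is transformed by: keep every other character starting from the first (positions 1st, 3rd, 5th, ...), then delete the last 2 characters.
"lexicon" → "lxcn" → "lx".
(Check on "acrobat": → "arbt" → "ar" ✓)

lx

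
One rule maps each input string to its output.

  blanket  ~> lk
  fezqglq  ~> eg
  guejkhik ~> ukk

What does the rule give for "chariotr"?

In each case the input is transformed by: keep one character in every 3, starting at position 2 (positions 2nd, 5th, 8th, ...).
So "chariotr" becomes "hir".

hir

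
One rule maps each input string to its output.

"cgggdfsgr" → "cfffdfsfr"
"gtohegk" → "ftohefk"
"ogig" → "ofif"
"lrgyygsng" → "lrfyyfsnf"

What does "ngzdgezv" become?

What's happening: replace every "g" with "f".
Doing the same to "ngzdgezv": "nfzdfezv".

nfzdfezv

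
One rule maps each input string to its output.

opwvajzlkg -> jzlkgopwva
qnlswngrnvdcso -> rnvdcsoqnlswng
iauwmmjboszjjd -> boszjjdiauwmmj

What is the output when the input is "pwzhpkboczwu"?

boczwupwzhpk

What's happening: swap the front and back halves of the string.
Doing the same to "pwzhpkboczwu": "boczwupwzhpk".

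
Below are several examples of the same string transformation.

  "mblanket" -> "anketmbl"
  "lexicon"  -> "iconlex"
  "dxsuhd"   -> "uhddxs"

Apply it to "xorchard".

The pattern: move the first 3 characters to the end (rotate left by 3).
Applying that to "xorchard" gives "chardxor".

chardxor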